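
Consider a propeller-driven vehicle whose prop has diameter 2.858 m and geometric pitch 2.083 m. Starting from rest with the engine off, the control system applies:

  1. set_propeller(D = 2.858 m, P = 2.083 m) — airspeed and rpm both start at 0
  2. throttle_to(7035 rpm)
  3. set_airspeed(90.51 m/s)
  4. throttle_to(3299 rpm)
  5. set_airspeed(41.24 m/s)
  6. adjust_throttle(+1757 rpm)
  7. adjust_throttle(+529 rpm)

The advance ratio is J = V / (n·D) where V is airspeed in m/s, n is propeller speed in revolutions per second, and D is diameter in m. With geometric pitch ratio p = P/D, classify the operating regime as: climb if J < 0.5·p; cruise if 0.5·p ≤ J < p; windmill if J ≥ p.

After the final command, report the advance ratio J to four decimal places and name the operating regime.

J = 0.1550, regime = climb

set_propeller: D = 2.858 m, P = 2.083 m (p = P/D = 0.728831); state ← (V=0, rpm=0)
throttle_to(7035): rpm ← 7035
set_airspeed(90.51): V ← 90.51 m/s
throttle_to(3299): rpm ← 3299
set_airspeed(41.24): V ← 41.24 m/s
adjust_throttle(+1757): rpm ← 3299 +1757 = 5056
adjust_throttle(+529): rpm ← 5056 +529 = 5585
final state: V = 41.24 m/s, rpm = 5585 → n = rpm/60 = 93.083333 rev/s
J = V / (n·D) = 41.24 / (93.083333 × 2.858) = 0.155019
regime bands: climb J<0.3644 | cruise [0.3644, 0.7288) | windmill J≥0.7288
J = 0.1550 → climb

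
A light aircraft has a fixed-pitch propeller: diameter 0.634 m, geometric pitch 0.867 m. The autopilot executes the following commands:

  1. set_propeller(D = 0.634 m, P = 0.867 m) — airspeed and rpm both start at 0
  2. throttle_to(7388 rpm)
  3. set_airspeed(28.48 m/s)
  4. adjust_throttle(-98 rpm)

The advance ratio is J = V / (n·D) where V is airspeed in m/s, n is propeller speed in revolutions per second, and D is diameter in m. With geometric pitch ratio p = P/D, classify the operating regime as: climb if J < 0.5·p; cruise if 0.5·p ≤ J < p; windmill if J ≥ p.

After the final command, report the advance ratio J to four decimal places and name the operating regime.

set_propeller: D = 0.634 m, P = 0.867 m (p = P/D = 1.367508); state ← (V=0, rpm=0)
throttle_to(7388): rpm ← 7388
set_airspeed(28.48): V ← 28.48 m/s
adjust_throttle(-98): rpm ← 7388 -98 = 7290
final state: V = 28.48 m/s, rpm = 7290 → n = rpm/60 = 121.500000 rev/s
J = V / (n·D) = 28.48 / (121.500000 × 0.634) = 0.369721
regime bands: climb J<0.6838 | cruise [0.6838, 1.3675) | windmill J≥1.3675
J = 0.3697 → climb

J = 0.3697, regime = climb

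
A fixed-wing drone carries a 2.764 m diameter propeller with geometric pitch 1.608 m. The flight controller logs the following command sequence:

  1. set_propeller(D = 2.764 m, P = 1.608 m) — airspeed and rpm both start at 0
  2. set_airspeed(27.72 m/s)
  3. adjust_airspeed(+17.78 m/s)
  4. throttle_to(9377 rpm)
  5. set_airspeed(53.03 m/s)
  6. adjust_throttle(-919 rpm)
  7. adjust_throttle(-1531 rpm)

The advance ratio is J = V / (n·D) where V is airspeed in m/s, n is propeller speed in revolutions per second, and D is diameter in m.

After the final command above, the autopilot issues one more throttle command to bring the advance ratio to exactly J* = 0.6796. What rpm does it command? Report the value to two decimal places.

rpm = 1693.88

set_propeller: D = 2.764 m, P = 1.608 m (p = P/D = 0.581766); state ← (V=0, rpm=0)
set_airspeed(27.72): V ← 27.72 m/s
adjust_airspeed(+17.78): V ← 27.72 +17.78 = 45.5 m/s
throttle_to(9377): rpm ← 9377
set_airspeed(53.03): V ← 53.03 m/s
adjust_throttle(-919): rpm ← 9377 -919 = 8458
adjust_throttle(-1531): rpm ← 8458 -1531 = 6927
final state: V = 53.03 m/s, rpm = 6927 → n = rpm/60 = 115.450000 rev/s
target J* = 0.6796; solve J* = V/(n·D) for n: n = V/(J*·D) = 53.03/(0.6796 × 2.764) = 28.231257 rev/s
rpm = 60·n = 1693.875430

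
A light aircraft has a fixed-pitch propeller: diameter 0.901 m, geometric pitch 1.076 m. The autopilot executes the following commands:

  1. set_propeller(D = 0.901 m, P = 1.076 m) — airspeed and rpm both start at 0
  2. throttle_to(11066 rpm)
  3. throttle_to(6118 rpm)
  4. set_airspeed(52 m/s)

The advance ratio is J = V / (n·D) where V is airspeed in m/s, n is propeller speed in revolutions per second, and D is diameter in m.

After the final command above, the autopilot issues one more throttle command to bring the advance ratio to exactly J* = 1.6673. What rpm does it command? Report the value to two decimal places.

set_propeller: D = 0.901 m, P = 1.076 m (p = P/D = 1.194229); state ← (V=0, rpm=0)
throttle_to(11066): rpm ← 11066
throttle_to(6118): rpm ← 6118
set_airspeed(52): V ← 52 m/s
final state: V = 52 m/s, rpm = 6118 → n = rpm/60 = 101.966667 rev/s
target J* = 1.6673; solve J* = V/(n·D) for n: n = V/(J*·D) = 52/(1.6673 × 0.901) = 34.615037 rev/s
rpm = 60·n = 2076.902231

rpm = 2076.90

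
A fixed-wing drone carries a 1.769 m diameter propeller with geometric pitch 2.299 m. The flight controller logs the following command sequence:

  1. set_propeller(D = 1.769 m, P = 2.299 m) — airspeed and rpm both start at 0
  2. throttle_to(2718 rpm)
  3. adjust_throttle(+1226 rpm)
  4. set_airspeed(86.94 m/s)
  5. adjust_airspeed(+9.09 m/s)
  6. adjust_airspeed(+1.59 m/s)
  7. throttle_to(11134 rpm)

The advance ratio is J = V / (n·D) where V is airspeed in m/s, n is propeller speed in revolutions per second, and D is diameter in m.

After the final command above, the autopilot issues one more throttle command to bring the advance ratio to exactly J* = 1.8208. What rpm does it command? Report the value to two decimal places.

set_propeller: D = 1.769 m, P = 2.299 m (p = P/D = 1.299604); state ← (V=0, rpm=0)
throttle_to(2718): rpm ← 2718
adjust_throttle(+1226): rpm ← 2718 +1226 = 3944
set_airspeed(86.94): V ← 86.94 m/s
adjust_airspeed(+9.09): V ← 86.94 +9.09 = 96.03 m/s
adjust_airspeed(+1.59): V ← 96.03 +1.59 = 97.62 m/s
throttle_to(11134): rpm ← 11134
final state: V = 97.62 m/s, rpm = 11134 → n = rpm/60 = 185.566667 rev/s
target J* = 1.8208; solve J* = V/(n·D) for n: n = V/(J*·D) = 97.62/(1.8208 × 1.769) = 30.307403 rev/s
rpm = 60·n = 1818.444188

rpm = 1818.44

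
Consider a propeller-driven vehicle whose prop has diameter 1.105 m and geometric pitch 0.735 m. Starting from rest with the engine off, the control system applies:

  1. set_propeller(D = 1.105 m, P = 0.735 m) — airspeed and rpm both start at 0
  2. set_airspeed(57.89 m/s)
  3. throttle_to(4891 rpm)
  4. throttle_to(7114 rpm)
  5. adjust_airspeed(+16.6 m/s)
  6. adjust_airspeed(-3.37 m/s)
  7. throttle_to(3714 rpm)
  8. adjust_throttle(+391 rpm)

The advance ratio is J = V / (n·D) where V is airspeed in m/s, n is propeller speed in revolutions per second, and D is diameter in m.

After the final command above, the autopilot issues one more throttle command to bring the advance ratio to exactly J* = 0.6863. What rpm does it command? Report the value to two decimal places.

rpm = 5626.87

set_propeller: D = 1.105 m, P = 0.735 m (p = P/D = 0.665158); state ← (V=0, rpm=0)
set_airspeed(57.89): V ← 57.89 m/s
throttle_to(4891): rpm ← 4891
throttle_to(7114): rpm ← 7114
adjust_airspeed(+16.6): V ← 57.89 +16.6 = 74.49 m/s
adjust_airspeed(-3.37): V ← 74.49 -3.37 = 71.12 m/s
throttle_to(3714): rpm ← 3714
adjust_throttle(+391): rpm ← 3714 +391 = 4105
final state: V = 71.12 m/s, rpm = 4105 → n = rpm/60 = 68.416667 rev/s
target J* = 0.6863; solve J* = V/(n·D) for n: n = V/(J*·D) = 71.12/(0.6863 × 1.105) = 93.781132 rev/s
rpm = 60·n = 5626.867925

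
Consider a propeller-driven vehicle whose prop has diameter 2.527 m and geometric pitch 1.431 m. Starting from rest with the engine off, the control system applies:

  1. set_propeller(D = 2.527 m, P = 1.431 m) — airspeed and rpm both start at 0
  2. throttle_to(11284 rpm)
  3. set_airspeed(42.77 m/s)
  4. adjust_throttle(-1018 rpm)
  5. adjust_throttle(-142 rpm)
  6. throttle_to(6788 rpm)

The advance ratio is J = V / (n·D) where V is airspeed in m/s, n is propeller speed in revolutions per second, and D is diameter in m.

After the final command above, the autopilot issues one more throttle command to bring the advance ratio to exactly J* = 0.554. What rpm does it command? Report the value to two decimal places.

set_propeller: D = 2.527 m, P = 1.431 m (p = P/D = 0.566284); state ← (V=0, rpm=0)
throttle_to(11284): rpm ← 11284
set_airspeed(42.77): V ← 42.77 m/s
adjust_throttle(-1018): rpm ← 11284 -1018 = 10266
adjust_throttle(-142): rpm ← 10266 -142 = 10124
throttle_to(6788): rpm ← 6788
final state: V = 42.77 m/s, rpm = 6788 → n = rpm/60 = 113.133333 rev/s
target J* = 0.554; solve J* = V/(n·D) for n: n = V/(J*·D) = 42.77/(0.554 × 2.527) = 30.550917 rev/s
rpm = 60·n = 1833.054992

rpm = 1833.05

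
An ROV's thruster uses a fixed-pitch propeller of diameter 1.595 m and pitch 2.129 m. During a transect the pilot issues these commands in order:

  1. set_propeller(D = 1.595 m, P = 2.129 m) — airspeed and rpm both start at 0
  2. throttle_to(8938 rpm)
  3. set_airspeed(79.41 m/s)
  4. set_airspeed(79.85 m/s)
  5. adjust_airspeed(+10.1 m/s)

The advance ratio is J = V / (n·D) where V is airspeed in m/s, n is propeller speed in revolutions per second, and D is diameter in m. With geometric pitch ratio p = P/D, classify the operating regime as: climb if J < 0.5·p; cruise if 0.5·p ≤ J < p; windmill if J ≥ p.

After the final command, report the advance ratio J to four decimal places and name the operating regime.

set_propeller: D = 1.595 m, P = 2.129 m (p = P/D = 1.334796); state ← (V=0, rpm=0)
throttle_to(8938): rpm ← 8938
set_airspeed(79.41): V ← 79.41 m/s
set_airspeed(79.85): V ← 79.85 m/s
adjust_airspeed(+10.1): V ← 79.85 +10.1 = 89.95 m/s
final state: V = 89.95 m/s, rpm = 8938 → n = rpm/60 = 148.966667 rev/s
J = V / (n·D) = 89.95 / (148.966667 × 1.595) = 0.378575
regime bands: climb J<0.6674 | cruise [0.6674, 1.3348) | windmill J≥1.3348
J = 0.3786 → climb

J = 0.3786, regime = climb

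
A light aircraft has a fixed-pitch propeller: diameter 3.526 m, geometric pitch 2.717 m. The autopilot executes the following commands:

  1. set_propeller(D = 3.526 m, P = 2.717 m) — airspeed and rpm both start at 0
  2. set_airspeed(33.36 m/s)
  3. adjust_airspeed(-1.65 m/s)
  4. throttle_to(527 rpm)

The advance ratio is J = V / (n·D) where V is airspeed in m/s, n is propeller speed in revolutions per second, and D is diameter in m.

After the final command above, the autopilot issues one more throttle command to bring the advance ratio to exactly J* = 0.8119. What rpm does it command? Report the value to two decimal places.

rpm = 664.60

set_propeller: D = 3.526 m, P = 2.717 m (p = P/D = 0.770562); state ← (V=0, rpm=0)
set_airspeed(33.36): V ← 33.36 m/s
adjust_airspeed(-1.65): V ← 33.36 -1.65 = 31.71 m/s
throttle_to(527): rpm ← 527
final state: V = 31.71 m/s, rpm = 527 → n = rpm/60 = 8.783333 rev/s
target J* = 0.8119; solve J* = V/(n·D) for n: n = V/(J*·D) = 31.71/(0.8119 × 3.526) = 11.076725 rev/s
rpm = 60·n = 664.603529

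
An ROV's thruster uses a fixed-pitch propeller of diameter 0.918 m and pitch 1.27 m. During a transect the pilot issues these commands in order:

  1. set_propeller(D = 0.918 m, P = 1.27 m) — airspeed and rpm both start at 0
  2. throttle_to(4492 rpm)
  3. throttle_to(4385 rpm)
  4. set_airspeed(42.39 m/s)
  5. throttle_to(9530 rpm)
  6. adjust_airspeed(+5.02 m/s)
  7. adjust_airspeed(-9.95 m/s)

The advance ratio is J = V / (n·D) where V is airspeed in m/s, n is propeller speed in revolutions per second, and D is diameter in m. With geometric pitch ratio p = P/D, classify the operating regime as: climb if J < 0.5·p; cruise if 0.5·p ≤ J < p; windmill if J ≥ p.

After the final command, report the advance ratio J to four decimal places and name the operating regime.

set_propeller: D = 0.918 m, P = 1.27 m (p = P/D = 1.383442); state ← (V=0, rpm=0)
throttle_to(4492): rpm ← 4492
throttle_to(4385): rpm ← 4385
set_airspeed(42.39): V ← 42.39 m/s
throttle_to(9530): rpm ← 9530
adjust_airspeed(+5.02): V ← 42.39 +5.02 = 47.41 m/s
adjust_airspeed(-9.95): V ← 47.41 -9.95 = 37.46 m/s
final state: V = 37.46 m/s, rpm = 9530 → n = rpm/60 = 158.833333 rev/s
J = V / (n·D) = 37.46 / (158.833333 × 0.918) = 0.256911
regime bands: climb J<0.6917 | cruise [0.6917, 1.3834) | windmill J≥1.3834
J = 0.2569 → climb

J = 0.2569, regime = climb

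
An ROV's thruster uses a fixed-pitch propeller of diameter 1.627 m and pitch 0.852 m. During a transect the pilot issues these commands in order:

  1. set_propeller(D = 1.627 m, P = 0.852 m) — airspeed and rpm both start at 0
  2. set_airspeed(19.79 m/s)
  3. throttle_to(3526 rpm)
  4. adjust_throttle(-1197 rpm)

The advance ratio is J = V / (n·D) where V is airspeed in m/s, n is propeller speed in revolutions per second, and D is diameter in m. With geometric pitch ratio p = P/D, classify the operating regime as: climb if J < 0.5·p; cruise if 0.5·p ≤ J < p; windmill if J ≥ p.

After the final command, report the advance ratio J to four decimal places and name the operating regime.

set_propeller: D = 1.627 m, P = 0.852 m (p = P/D = 0.523663); state ← (V=0, rpm=0)
set_airspeed(19.79): V ← 19.79 m/s
throttle_to(3526): rpm ← 3526
adjust_throttle(-1197): rpm ← 3526 -1197 = 2329
final state: V = 19.79 m/s, rpm = 2329 → n = rpm/60 = 38.816667 rev/s
J = V / (n·D) = 19.79 / (38.816667 × 1.627) = 0.313357
regime bands: climb J<0.2618 | cruise [0.2618, 0.5237) | windmill J≥0.5237
J = 0.3134 → cruise

J = 0.3134, regime = cruise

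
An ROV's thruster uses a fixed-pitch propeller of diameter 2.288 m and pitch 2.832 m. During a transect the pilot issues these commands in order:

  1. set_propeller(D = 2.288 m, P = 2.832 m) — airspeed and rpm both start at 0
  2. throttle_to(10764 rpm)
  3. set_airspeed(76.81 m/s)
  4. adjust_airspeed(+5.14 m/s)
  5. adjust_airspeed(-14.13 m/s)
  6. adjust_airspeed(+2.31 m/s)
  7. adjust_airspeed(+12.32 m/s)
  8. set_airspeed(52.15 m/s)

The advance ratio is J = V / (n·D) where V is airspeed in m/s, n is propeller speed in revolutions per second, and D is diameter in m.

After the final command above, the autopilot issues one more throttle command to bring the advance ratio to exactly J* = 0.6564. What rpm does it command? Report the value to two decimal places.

rpm = 2083.44

set_propeller: D = 2.288 m, P = 2.832 m (p = P/D = 1.237762); state ← (V=0, rpm=0)
throttle_to(10764): rpm ← 10764
set_airspeed(76.81): V ← 76.81 m/s
adjust_airspeed(+5.14): V ← 76.81 +5.14 = 81.95 m/s
adjust_airspeed(-14.13): V ← 81.95 -14.13 = 67.82 m/s
adjust_airspeed(+2.31): V ← 67.82 +2.31 = 70.13 m/s
adjust_airspeed(+12.32): V ← 70.13 +12.32 = 82.45 m/s
set_airspeed(52.15): V ← 52.15 m/s
final state: V = 52.15 m/s, rpm = 10764 → n = rpm/60 = 179.400000 rev/s
target J* = 0.6564; solve J* = V/(n·D) for n: n = V/(J*·D) = 52.15/(0.6564 × 2.288) = 34.723998 rev/s
rpm = 60·n = 2083.439869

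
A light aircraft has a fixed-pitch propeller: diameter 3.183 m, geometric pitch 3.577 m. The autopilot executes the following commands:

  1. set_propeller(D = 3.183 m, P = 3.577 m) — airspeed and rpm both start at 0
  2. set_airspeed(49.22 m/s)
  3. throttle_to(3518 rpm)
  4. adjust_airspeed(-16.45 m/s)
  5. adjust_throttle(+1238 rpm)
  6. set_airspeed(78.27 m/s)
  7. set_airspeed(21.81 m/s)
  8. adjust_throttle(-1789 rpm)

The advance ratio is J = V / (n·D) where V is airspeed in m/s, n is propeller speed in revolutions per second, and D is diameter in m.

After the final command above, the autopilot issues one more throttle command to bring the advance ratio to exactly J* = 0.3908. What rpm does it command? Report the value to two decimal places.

set_propeller: D = 3.183 m, P = 3.577 m (p = P/D = 1.123783); state ← (V=0, rpm=0)
set_airspeed(49.22): V ← 49.22 m/s
throttle_to(3518): rpm ← 3518
adjust_airspeed(-16.45): V ← 49.22 -16.45 = 32.77 m/s
adjust_throttle(+1238): rpm ← 3518 +1238 = 4756
set_airspeed(78.27): V ← 78.27 m/s
set_airspeed(21.81): V ← 21.81 m/s
adjust_throttle(-1789): rpm ← 4756 -1789 = 2967
final state: V = 21.81 m/s, rpm = 2967 → n = rpm/60 = 49.450000 rev/s
target J* = 0.3908; solve J* = V/(n·D) for n: n = V/(J*·D) = 21.81/(0.3908 × 3.183) = 17.533333 rev/s
rpm = 60·n = 1051.999958

rpm = 1052.00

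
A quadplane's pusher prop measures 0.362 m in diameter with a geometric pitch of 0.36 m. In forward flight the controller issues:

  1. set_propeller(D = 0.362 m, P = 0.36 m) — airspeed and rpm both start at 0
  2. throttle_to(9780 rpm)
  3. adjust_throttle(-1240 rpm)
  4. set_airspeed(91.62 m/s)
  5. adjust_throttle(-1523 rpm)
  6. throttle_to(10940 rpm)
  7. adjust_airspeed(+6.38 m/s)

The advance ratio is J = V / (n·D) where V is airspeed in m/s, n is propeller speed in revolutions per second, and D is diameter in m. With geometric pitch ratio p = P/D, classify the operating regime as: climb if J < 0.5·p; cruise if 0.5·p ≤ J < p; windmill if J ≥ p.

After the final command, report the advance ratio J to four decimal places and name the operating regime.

set_propeller: D = 0.362 m, P = 0.36 m (p = P/D = 0.994475); state ← (V=0, rpm=0)
throttle_to(9780): rpm ← 9780
adjust_throttle(-1240): rpm ← 9780 -1240 = 8540
set_airspeed(91.62): V ← 91.62 m/s
adjust_throttle(-1523): rpm ← 8540 -1523 = 7017
throttle_to(10940): rpm ← 10940
adjust_airspeed(+6.38): V ← 91.62 +6.38 = 98 m/s
final state: V = 98 m/s, rpm = 10940 → n = rpm/60 = 182.333333 rev/s
J = V / (n·D) = 98 / (182.333333 × 0.362) = 1.484744
regime bands: climb J<0.4972 | cruise [0.4972, 0.9945) | windmill J≥0.9945
J = 1.4847 → windmill

J = 1.4847, regime = windmill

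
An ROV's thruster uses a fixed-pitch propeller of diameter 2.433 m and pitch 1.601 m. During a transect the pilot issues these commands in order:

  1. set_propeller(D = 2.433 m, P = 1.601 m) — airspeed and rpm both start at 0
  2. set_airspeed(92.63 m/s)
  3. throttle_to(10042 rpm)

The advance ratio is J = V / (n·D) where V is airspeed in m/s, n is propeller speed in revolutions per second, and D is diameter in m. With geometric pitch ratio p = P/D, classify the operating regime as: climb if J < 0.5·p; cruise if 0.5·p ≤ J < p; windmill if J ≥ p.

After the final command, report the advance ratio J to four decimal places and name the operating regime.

J = 0.2275, regime = climb

set_propeller: D = 2.433 m, P = 1.601 m (p = P/D = 0.658035); state ← (V=0, rpm=0)
set_airspeed(92.63): V ← 92.63 m/s
throttle_to(10042): rpm ← 10042
final state: V = 92.63 m/s, rpm = 10042 → n = rpm/60 = 167.366667 rev/s
J = V / (n·D) = 92.63 / (167.366667 × 2.433) = 0.227479
regime bands: climb J<0.3290 | cruise [0.3290, 0.6580) | windmill J≥0.6580
J = 0.2275 → climb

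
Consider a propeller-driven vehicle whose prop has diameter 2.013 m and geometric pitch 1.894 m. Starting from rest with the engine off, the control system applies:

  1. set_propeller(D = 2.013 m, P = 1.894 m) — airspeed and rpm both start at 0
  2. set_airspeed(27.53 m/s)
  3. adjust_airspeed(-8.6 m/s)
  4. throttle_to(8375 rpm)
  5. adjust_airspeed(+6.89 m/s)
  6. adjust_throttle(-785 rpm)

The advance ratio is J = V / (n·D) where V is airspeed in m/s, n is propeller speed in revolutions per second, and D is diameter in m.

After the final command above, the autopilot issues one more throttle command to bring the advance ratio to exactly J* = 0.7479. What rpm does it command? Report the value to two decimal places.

rpm = 1029.01

set_propeller: D = 2.013 m, P = 1.894 m (p = P/D = 0.940884); state ← (V=0, rpm=0)
set_airspeed(27.53): V ← 27.53 m/s
adjust_airspeed(-8.6): V ← 27.53 -8.6 = 18.93 m/s
throttle_to(8375): rpm ← 8375
adjust_airspeed(+6.89): V ← 18.93 +6.89 = 25.82 m/s
adjust_throttle(-785): rpm ← 8375 -785 = 7590
final state: V = 25.82 m/s, rpm = 7590 → n = rpm/60 = 126.500000 rev/s
target J* = 0.7479; solve J* = V/(n·D) for n: n = V/(J*·D) = 25.82/(0.7479 × 2.013) = 17.150190 rev/s
rpm = 60·n = 1029.011386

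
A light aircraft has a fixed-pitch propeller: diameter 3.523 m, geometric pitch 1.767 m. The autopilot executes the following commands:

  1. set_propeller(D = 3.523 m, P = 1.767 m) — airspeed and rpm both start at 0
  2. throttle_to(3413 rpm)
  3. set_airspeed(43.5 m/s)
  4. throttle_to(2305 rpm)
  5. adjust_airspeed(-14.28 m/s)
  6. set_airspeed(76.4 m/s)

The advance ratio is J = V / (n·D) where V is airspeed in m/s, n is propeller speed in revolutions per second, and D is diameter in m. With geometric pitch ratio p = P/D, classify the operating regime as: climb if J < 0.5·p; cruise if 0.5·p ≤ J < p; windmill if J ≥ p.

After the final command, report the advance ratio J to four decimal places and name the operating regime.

set_propeller: D = 3.523 m, P = 1.767 m (p = P/D = 0.501561); state ← (V=0, rpm=0)
throttle_to(3413): rpm ← 3413
set_airspeed(43.5): V ← 43.5 m/s
throttle_to(2305): rpm ← 2305
adjust_airspeed(-14.28): V ← 43.5 -14.28 = 29.22 m/s
set_airspeed(76.4): V ← 76.4 m/s
final state: V = 76.4 m/s, rpm = 2305 → n = rpm/60 = 38.416667 rev/s
J = V / (n·D) = 76.4 / (38.416667 × 3.523) = 0.564496
regime bands: climb J<0.2508 | cruise [0.2508, 0.5016) | windmill J≥0.5016
J = 0.5645 → windmill

J = 0.5645, regime = windmill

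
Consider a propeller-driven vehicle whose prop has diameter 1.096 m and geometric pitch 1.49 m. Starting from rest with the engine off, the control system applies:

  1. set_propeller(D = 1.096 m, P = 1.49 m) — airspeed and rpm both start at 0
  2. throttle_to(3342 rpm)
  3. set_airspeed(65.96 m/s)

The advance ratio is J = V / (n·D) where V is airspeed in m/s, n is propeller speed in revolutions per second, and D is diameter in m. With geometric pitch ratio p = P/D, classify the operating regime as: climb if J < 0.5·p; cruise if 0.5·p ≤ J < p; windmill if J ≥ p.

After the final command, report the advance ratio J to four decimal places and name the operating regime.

J = 1.0805, regime = cruise

set_propeller: D = 1.096 m, P = 1.49 m (p = P/D = 1.359489); state ← (V=0, rpm=0)
throttle_to(3342): rpm ← 3342
set_airspeed(65.96): V ← 65.96 m/s
final state: V = 65.96 m/s, rpm = 3342 → n = rpm/60 = 55.700000 rev/s
J = V / (n·D) = 65.96 / (55.700000 × 1.096) = 1.080475
regime bands: climb J<0.6797 | cruise [0.6797, 1.3595) | windmill J≥1.3595
J = 1.0805 → cruise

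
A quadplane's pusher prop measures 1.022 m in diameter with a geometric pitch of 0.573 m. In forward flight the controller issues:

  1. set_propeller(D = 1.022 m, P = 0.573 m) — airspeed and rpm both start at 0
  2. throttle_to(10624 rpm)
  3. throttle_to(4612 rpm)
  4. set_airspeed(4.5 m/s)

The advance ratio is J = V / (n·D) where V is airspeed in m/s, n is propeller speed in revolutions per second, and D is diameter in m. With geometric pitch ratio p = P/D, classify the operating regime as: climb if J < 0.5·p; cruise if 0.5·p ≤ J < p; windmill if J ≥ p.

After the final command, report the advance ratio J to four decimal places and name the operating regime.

J = 0.0573, regime = climb

set_propeller: D = 1.022 m, P = 0.573 m (p = P/D = 0.560665); state ← (V=0, rpm=0)
throttle_to(10624): rpm ← 10624
throttle_to(4612): rpm ← 4612
set_airspeed(4.5): V ← 4.5 m/s
final state: V = 4.5 m/s, rpm = 4612 → n = rpm/60 = 76.866667 rev/s
J = V / (n·D) = 4.5 / (76.866667 × 1.022) = 0.057283
regime bands: climb J<0.2803 | cruise [0.2803, 0.5607) | windmill J≥0.5607
J = 0.0573 → climb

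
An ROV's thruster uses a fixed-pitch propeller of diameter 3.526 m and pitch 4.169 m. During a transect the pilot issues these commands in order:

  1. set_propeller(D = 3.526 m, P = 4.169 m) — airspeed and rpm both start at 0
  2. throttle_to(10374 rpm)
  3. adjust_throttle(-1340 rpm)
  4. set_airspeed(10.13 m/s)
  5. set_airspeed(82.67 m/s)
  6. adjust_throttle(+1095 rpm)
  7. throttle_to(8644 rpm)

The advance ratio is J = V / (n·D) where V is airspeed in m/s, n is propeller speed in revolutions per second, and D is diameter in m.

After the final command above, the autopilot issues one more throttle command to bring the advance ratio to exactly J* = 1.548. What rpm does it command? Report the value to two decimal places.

rpm = 908.75

set_propeller: D = 3.526 m, P = 4.169 m (p = P/D = 1.182360); state ← (V=0, rpm=0)
throttle_to(10374): rpm ← 10374
adjust_throttle(-1340): rpm ← 10374 -1340 = 9034
set_airspeed(10.13): V ← 10.13 m/s
set_airspeed(82.67): V ← 82.67 m/s
adjust_throttle(+1095): rpm ← 9034 +1095 = 10129
throttle_to(8644): rpm ← 8644
final state: V = 82.67 m/s, rpm = 8644 → n = rpm/60 = 144.066667 rev/s
target J* = 1.548; solve J* = V/(n·D) for n: n = V/(J*·D) = 82.67/(1.548 × 3.526) = 15.145886 rev/s
rpm = 60·n = 908.753138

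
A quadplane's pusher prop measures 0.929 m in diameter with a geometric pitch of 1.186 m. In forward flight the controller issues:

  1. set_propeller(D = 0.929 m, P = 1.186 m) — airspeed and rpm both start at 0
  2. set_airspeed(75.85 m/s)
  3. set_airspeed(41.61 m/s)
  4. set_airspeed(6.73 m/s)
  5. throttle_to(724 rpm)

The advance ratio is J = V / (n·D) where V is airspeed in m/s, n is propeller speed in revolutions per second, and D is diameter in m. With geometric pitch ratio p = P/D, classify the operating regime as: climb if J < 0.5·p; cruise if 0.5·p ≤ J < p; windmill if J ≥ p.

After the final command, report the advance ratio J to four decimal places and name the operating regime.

J = 0.6004, regime = climb

set_propeller: D = 0.929 m, P = 1.186 m (p = P/D = 1.276642); state ← (V=0, rpm=0)
set_airspeed(75.85): V ← 75.85 m/s
set_airspeed(41.61): V ← 41.61 m/s
set_airspeed(6.73): V ← 6.73 m/s
throttle_to(724): rpm ← 724
final state: V = 6.73 m/s, rpm = 724 → n = rpm/60 = 12.066667 rev/s
J = V / (n·D) = 6.73 / (12.066667 × 0.929) = 0.600360
regime bands: climb J<0.6383 | cruise [0.6383, 1.2766) | windmill J≥1.2766
J = 0.6004 → climb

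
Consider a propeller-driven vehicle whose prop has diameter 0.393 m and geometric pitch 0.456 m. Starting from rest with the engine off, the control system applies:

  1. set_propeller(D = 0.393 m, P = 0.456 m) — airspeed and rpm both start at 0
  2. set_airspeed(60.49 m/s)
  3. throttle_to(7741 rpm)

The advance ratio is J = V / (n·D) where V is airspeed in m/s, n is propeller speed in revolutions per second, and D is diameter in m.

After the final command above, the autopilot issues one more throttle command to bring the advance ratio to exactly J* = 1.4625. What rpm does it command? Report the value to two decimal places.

rpm = 6314.61

set_propeller: D = 0.393 m, P = 0.456 m (p = P/D = 1.160305); state ← (V=0, rpm=0)
set_airspeed(60.49): V ← 60.49 m/s
throttle_to(7741): rpm ← 7741
final state: V = 60.49 m/s, rpm = 7741 → n = rpm/60 = 129.016667 rev/s
target J* = 1.4625; solve J* = V/(n·D) for n: n = V/(J*·D) = 60.49/(1.4625 × 0.393) = 105.243470 rev/s
rpm = 60·n = 6314.608208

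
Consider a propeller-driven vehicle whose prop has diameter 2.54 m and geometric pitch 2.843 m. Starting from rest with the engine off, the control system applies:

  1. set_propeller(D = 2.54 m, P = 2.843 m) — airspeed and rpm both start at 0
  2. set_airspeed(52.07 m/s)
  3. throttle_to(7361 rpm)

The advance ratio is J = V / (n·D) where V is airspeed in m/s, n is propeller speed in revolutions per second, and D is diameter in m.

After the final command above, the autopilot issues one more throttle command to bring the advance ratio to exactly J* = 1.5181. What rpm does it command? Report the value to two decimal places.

rpm = 810.22

set_propeller: D = 2.54 m, P = 2.843 m (p = P/D = 1.119291); state ← (V=0, rpm=0)
set_airspeed(52.07): V ← 52.07 m/s
throttle_to(7361): rpm ← 7361
final state: V = 52.07 m/s, rpm = 7361 → n = rpm/60 = 122.683333 rev/s
target J* = 1.5181; solve J* = V/(n·D) for n: n = V/(J*·D) = 52.07/(1.5181 × 2.54) = 13.503722 rev/s
rpm = 60·n = 810.223305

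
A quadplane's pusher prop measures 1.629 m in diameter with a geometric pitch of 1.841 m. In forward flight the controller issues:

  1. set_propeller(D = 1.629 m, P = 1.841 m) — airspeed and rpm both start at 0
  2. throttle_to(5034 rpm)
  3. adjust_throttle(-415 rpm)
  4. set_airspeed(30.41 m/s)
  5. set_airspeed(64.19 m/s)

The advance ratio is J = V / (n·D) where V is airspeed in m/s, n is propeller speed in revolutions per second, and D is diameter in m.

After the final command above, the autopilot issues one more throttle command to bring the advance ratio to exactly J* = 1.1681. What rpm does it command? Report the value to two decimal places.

set_propeller: D = 1.629 m, P = 1.841 m (p = P/D = 1.130141); state ← (V=0, rpm=0)
throttle_to(5034): rpm ← 5034
adjust_throttle(-415): rpm ← 5034 -415 = 4619
set_airspeed(30.41): V ← 30.41 m/s
set_airspeed(64.19): V ← 64.19 m/s
final state: V = 64.19 m/s, rpm = 4619 → n = rpm/60 = 76.983333 rev/s
target J* = 1.1681; solve J* = V/(n·D) for n: n = V/(J*·D) = 64.19/(1.1681 × 1.629) = 33.733878 rev/s
rpm = 60·n = 2024.032668

rpm = 2024.03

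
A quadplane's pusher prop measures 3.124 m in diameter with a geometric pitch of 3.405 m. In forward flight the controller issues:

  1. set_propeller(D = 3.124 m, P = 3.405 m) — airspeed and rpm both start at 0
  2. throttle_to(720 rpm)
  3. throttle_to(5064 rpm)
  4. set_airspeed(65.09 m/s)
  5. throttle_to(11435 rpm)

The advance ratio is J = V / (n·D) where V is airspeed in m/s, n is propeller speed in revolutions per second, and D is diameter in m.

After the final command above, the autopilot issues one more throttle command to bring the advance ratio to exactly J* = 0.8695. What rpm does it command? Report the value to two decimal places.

set_propeller: D = 3.124 m, P = 3.405 m (p = P/D = 1.089949); state ← (V=0, rpm=0)
throttle_to(720): rpm ← 720
throttle_to(5064): rpm ← 5064
set_airspeed(65.09): V ← 65.09 m/s
throttle_to(11435): rpm ← 11435
final state: V = 65.09 m/s, rpm = 11435 → n = rpm/60 = 190.583333 rev/s
target J* = 0.8695; solve J* = V/(n·D) for n: n = V/(J*·D) = 65.09/(0.8695 × 3.124) = 23.962585 rev/s
rpm = 60·n = 1437.755079

rpm = 1437.76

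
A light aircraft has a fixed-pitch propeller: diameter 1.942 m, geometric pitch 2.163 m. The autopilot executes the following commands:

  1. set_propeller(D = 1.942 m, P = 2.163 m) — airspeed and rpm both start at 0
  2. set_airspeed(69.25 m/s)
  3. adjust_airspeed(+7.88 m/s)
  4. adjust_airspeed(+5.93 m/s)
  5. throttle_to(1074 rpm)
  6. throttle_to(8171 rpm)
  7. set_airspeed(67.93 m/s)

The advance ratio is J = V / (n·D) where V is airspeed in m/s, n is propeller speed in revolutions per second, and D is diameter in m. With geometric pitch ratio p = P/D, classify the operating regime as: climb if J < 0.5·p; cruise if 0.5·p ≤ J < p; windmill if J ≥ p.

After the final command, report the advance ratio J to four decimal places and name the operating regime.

set_propeller: D = 1.942 m, P = 2.163 m (p = P/D = 1.113800); state ← (V=0, rpm=0)
set_airspeed(69.25): V ← 69.25 m/s
adjust_airspeed(+7.88): V ← 69.25 +7.88 = 77.13 m/s
adjust_airspeed(+5.93): V ← 77.13 +5.93 = 83.06 m/s
throttle_to(1074): rpm ← 1074
throttle_to(8171): rpm ← 8171
set_airspeed(67.93): V ← 67.93 m/s
final state: V = 67.93 m/s, rpm = 8171 → n = rpm/60 = 136.183333 rev/s
J = V / (n·D) = 67.93 / (136.183333 × 1.942) = 0.256855
regime bands: climb J<0.5569 | cruise [0.5569, 1.1138) | windmill J≥1.1138
J = 0.2569 → climb

J = 0.2569, regime = climb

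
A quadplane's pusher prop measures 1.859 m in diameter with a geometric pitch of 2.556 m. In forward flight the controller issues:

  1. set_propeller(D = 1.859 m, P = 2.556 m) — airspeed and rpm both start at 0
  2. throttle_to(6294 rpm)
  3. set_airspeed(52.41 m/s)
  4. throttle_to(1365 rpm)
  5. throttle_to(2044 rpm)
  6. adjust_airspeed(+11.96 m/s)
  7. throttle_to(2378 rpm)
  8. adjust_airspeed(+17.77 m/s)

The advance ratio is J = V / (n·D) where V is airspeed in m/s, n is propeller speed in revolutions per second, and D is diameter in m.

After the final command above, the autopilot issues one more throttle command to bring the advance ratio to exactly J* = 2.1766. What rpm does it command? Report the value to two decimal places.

set_propeller: D = 1.859 m, P = 2.556 m (p = P/D = 1.374933); state ← (V=0, rpm=0)
throttle_to(6294): rpm ← 6294
set_airspeed(52.41): V ← 52.41 m/s
throttle_to(1365): rpm ← 1365
throttle_to(2044): rpm ← 2044
adjust_airspeed(+11.96): V ← 52.41 +11.96 = 64.37 m/s
throttle_to(2378): rpm ← 2378
adjust_airspeed(+17.77): V ← 64.37 +17.77 = 82.14 m/s
final state: V = 82.14 m/s, rpm = 2378 → n = rpm/60 = 39.633333 rev/s
target J* = 2.1766; solve J* = V/(n·D) for n: n = V/(J*·D) = 82.14/(2.1766 × 1.859) = 20.300030 rev/s
rpm = 60·n = 1218.001812

rpm = 1218.00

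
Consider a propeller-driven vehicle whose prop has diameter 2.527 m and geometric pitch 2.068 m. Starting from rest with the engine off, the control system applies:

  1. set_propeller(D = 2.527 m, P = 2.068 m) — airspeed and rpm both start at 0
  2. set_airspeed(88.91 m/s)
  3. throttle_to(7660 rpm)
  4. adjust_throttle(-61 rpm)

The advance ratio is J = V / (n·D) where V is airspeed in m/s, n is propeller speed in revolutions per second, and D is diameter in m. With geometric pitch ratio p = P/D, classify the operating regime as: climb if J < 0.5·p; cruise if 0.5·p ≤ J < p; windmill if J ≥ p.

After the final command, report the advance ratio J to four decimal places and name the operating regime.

J = 0.2778, regime = climb

set_propeller: D = 2.527 m, P = 2.068 m (p = P/D = 0.818362); state ← (V=0, rpm=0)
set_airspeed(88.91): V ← 88.91 m/s
throttle_to(7660): rpm ← 7660
adjust_throttle(-61): rpm ← 7660 -61 = 7599
final state: V = 88.91 m/s, rpm = 7599 → n = rpm/60 = 126.650000 rev/s
J = V / (n·D) = 88.91 / (126.650000 × 2.527) = 0.277805
regime bands: climb J<0.4092 | cruise [0.4092, 0.8184) | windmill J≥0.8184
J = 0.2778 → climb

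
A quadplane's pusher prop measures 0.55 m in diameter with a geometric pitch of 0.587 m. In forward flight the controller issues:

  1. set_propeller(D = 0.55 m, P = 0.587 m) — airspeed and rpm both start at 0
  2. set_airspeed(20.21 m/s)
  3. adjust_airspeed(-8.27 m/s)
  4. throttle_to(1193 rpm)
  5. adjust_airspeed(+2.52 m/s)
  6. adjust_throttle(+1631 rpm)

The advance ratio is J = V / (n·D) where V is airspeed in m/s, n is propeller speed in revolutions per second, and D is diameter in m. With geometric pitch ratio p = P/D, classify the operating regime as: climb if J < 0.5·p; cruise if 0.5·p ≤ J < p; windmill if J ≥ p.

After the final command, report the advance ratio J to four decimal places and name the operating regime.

J = 0.5586, regime = cruise

set_propeller: D = 0.55 m, P = 0.587 m (p = P/D = 1.067273); state ← (V=0, rpm=0)
set_airspeed(20.21): V ← 20.21 m/s
adjust_airspeed(-8.27): V ← 20.21 -8.27 = 11.94 m/s
throttle_to(1193): rpm ← 1193
adjust_airspeed(+2.52): V ← 11.94 +2.52 = 14.46 m/s
adjust_throttle(+1631): rpm ← 1193 +1631 = 2824
final state: V = 14.46 m/s, rpm = 2824 → n = rpm/60 = 47.066667 rev/s
J = V / (n·D) = 14.46 / (47.066667 × 0.55) = 0.558589
regime bands: climb J<0.5336 | cruise [0.5336, 1.0673) | windmill J≥1.0673
J = 0.5586 → cruise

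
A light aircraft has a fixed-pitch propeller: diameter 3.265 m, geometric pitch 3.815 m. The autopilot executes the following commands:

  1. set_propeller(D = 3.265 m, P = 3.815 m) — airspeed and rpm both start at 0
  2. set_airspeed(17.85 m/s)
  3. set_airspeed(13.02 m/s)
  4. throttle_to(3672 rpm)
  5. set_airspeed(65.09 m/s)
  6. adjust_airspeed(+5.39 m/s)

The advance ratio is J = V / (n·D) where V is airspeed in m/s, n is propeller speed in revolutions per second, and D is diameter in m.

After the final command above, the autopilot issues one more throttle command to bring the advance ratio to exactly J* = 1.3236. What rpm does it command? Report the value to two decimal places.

rpm = 978.54

set_propeller: D = 3.265 m, P = 3.815 m (p = P/D = 1.168453); state ← (V=0, rpm=0)
set_airspeed(17.85): V ← 17.85 m/s
set_airspeed(13.02): V ← 13.02 m/s
throttle_to(3672): rpm ← 3672
set_airspeed(65.09): V ← 65.09 m/s
adjust_airspeed(+5.39): V ← 65.09 +5.39 = 70.48 m/s
final state: V = 70.48 m/s, rpm = 3672 → n = rpm/60 = 61.200000 rev/s
target J* = 1.3236; solve J* = V/(n·D) for n: n = V/(J*·D) = 70.48/(1.3236 × 3.265) = 16.308948 rev/s
rpm = 60·n = 978.536887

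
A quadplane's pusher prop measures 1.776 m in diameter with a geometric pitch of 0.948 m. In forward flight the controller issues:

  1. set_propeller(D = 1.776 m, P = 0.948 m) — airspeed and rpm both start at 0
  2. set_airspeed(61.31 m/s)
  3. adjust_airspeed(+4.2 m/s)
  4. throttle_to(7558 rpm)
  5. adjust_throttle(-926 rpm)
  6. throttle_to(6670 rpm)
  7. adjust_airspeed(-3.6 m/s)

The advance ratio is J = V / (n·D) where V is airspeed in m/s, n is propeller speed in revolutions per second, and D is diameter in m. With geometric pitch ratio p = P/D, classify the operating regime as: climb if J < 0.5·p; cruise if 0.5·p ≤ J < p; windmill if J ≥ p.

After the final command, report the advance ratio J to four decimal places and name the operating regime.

set_propeller: D = 1.776 m, P = 0.948 m (p = P/D = 0.533784); state ← (V=0, rpm=0)
set_airspeed(61.31): V ← 61.31 m/s
adjust_airspeed(+4.2): V ← 61.31 +4.2 = 65.51 m/s
throttle_to(7558): rpm ← 7558
adjust_throttle(-926): rpm ← 7558 -926 = 6632
throttle_to(6670): rpm ← 6670
adjust_airspeed(-3.6): V ← 65.51 -3.6 = 61.91 m/s
final state: V = 61.91 m/s, rpm = 6670 → n = rpm/60 = 111.166667 rev/s
J = V / (n·D) = 61.91 / (111.166667 × 1.776) = 0.313576
regime bands: climb J<0.2669 | cruise [0.2669, 0.5338) | windmill J≥0.5338
J = 0.3136 → cruise

J = 0.3136, regime = cruise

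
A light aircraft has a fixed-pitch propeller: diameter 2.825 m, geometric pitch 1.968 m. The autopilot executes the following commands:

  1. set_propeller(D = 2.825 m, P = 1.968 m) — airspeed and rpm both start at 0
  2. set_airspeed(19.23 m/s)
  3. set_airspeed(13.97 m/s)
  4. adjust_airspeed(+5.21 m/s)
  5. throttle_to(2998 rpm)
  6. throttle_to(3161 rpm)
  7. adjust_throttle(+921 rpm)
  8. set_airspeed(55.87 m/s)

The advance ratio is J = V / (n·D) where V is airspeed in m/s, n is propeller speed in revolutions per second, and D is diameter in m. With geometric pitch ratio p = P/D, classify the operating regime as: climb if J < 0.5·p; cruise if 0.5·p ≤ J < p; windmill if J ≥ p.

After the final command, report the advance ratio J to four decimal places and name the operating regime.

J = 0.2907, regime = climb

set_propeller: D = 2.825 m, P = 1.968 m (p = P/D = 0.696637); state ← (V=0, rpm=0)
set_airspeed(19.23): V ← 19.23 m/s
set_airspeed(13.97): V ← 13.97 m/s
adjust_airspeed(+5.21): V ← 13.97 +5.21 = 19.18 m/s
throttle_to(2998): rpm ← 2998
throttle_to(3161): rpm ← 3161
adjust_throttle(+921): rpm ← 3161 +921 = 4082
set_airspeed(55.87): V ← 55.87 m/s
final state: V = 55.87 m/s, rpm = 4082 → n = rpm/60 = 68.033333 rev/s
J = V / (n·D) = 55.87 / (68.033333 × 2.825) = 0.290696
regime bands: climb J<0.3483 | cruise [0.3483, 0.6966) | windmill J≥0.6966
J = 0.2907 → climb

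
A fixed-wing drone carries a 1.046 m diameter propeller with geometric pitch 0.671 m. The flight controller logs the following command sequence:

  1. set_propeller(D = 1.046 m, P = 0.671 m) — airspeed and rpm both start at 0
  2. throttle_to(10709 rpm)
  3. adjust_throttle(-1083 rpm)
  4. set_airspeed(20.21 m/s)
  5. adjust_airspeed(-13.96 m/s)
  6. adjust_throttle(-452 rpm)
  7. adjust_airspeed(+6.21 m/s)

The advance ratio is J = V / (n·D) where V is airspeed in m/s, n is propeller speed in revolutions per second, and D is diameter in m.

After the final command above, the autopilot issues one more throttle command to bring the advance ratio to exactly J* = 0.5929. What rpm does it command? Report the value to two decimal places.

set_propeller: D = 1.046 m, P = 0.671 m (p = P/D = 0.641491); state ← (V=0, rpm=0)
throttle_to(10709): rpm ← 10709
adjust_throttle(-1083): rpm ← 10709 -1083 = 9626
set_airspeed(20.21): V ← 20.21 m/s
adjust_airspeed(-13.96): V ← 20.21 -13.96 = 6.25 m/s
adjust_throttle(-452): rpm ← 9626 -452 = 9174
adjust_airspeed(+6.21): V ← 6.25 +6.21 = 12.46 m/s
final state: V = 12.46 m/s, rpm = 9174 → n = rpm/60 = 152.900000 rev/s
target J* = 0.5929; solve J* = V/(n·D) for n: n = V/(J*·D) = 12.46/(0.5929 × 1.046) = 20.091155 rev/s
rpm = 60·n = 1205.469309

rpm = 1205.47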